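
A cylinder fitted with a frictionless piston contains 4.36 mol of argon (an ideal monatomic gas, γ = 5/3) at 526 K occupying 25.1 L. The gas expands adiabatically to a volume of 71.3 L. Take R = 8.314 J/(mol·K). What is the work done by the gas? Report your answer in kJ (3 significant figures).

Adiabatic: TV^(γ−1) = const with γ = 5/3.
T₂ = T₁ (V₁/V₂)^(γ−1) = 526 × (25.1/71.3)^0.667 = 526 × 0.4986 = 262.2 K.
W_by = nCᵥ(T₁ − T₂) = (4.36)(12.47)(526 − 262.2) = 14341 J.

W ≈ 14.3 kJ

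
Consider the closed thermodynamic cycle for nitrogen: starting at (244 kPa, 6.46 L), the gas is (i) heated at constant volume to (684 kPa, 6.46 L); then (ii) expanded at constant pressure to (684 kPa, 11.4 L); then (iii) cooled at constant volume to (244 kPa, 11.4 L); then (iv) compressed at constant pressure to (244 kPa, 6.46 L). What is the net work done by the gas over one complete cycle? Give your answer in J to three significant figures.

Constant-volume legs do no work.
W(ii) = (684)(11.4 − 6.46) = 3379 J; W(iv) = (244)(6.46 − 11.4) = -1205 J.
W_net = 3379 − 1205 = 2174 J (the clockwise enclosed area).

W_net ≈ 2170 J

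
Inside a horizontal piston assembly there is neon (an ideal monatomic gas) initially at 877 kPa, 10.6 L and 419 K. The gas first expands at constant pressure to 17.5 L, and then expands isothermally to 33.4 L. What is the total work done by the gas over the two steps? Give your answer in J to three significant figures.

Step 1 (isobaric): W = PΔV = (877 kPa)(17.5 − 10.6 L) = 6051 J.
After step 1: P = 877 kPa, V = 17.5 L, T = 691.7 K.
Step 2 (isothermal): W = P₁V₁ ln(V₂/V₁) = (15348) ln(33.4/17.5) = 9920 J.
W_total = 6051 + 9920 = 15971 J.

W_total ≈ 16000 J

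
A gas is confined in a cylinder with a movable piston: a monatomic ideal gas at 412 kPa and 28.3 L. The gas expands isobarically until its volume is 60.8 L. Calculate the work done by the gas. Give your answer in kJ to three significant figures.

W ≈ 13.4 kJ

Isobaric: W = P ΔV.
W = (412 kPa)(60.8 − 28.3 L) = (412)(32.5) = 13390 J.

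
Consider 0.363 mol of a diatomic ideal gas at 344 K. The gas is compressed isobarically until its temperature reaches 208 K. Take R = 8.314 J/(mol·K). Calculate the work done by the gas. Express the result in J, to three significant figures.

Isobaric: W = P ΔV = nR ΔT.
W = (0.363)(8.314)(208 − 344) = -410.4 J.

W ≈ -410 J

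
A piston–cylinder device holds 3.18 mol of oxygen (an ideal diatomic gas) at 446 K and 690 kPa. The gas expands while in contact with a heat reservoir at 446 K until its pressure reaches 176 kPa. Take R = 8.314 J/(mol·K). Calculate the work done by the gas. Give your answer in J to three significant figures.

W ≈ 16100 J

Isothermal process: W = nRT ln(V₂/V₁) = nRT ln(P₁/P₂).
W = (3.18)(8.314)(446) × ln(690/176)
  = 11792 × ln(3.92) = 11792 × 1.366
W_by_gas = 16110 J.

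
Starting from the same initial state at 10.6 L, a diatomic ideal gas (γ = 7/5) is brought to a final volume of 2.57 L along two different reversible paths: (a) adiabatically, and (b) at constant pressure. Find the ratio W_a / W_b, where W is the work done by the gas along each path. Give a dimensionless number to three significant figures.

Path (a) adiabatic: W = P₁V₁(1 − (V₁/V₂)^(γ−1))/(γ−1) → W_a/(P₁V₁) = -1.906.
Path (b) isobaric: W = P₁(V₂ − V₁) → W_b/(P₁V₁) = -0.7575.
W_a / W_b = -1.906 / -0.7575 = 2.517.

W_a / W_b ≈ 2.52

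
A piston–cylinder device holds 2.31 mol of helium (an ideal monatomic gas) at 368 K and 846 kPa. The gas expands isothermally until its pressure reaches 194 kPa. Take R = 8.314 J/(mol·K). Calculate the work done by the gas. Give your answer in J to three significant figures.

Isothermal process: W = nRT ln(V₂/V₁) = nRT ln(P₁/P₂).
W = (2.31)(8.314)(368) × ln(846/194)
  = 7068 × ln(4.361) = 7068 × 1.473
W_by_gas = 10408 J.

W ≈ 10400 J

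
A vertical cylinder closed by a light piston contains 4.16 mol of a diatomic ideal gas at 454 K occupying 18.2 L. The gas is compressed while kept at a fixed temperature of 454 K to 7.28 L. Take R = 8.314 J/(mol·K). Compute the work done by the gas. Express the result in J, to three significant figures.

W ≈ -14400 J

Isothermal: W = nRT ln(V₂/V₁).
W = (4.16)(8.314)(454) × ln(7.28/18.2)
  = 15702 × -0.9163
W_by_gas = -14388 J.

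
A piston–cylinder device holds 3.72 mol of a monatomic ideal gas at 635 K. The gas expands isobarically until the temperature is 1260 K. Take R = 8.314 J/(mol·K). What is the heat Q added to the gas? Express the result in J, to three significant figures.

Isobaric: W = nRΔT = (3.72)(8.314)(625) = 19330 J.
ΔU = nCᵥΔT with Cᵥ = 3R/2: ΔU = (3.72)(12.47)(625) = 28995 J.
Q = ΔU + W = 28995 + 19330 = 48325 J.

Q ≈ 48300 J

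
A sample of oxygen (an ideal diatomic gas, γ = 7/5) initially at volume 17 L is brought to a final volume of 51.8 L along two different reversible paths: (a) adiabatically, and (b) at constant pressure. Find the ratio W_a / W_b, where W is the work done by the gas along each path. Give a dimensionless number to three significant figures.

Path (a) adiabatic: W = P₁V₁(1 − (V₁/V₂)^(γ−1))/(γ−1) → W_a/(P₁V₁) = 0.899.
Path (b) isobaric: W = P₁(V₂ − V₁) → W_b/(P₁V₁) = 2.047.
W_a / W_b = 0.899 / 2.047 = 0.4392.

W_a / W_b ≈ 0.439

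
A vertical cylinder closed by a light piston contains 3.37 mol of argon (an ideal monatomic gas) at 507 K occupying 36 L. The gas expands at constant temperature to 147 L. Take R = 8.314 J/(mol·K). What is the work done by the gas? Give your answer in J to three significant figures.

Isothermal: W = nRT ln(V₂/V₁).
W = (3.37)(8.314)(507) × ln(147/36)
  = 14205 × 1.407
W_by_gas = 19986 J.

W ≈ 20000 J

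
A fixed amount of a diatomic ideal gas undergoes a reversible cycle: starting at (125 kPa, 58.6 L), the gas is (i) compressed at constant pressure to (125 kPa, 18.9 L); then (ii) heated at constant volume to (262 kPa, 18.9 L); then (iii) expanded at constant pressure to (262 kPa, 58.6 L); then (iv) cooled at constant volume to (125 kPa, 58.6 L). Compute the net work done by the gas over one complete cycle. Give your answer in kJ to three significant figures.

Constant-volume legs do no work.
W(i) = (125)(18.9 − 58.6) = -4962 J; W(iii) = (262)(58.6 − 18.9) = 10401 J.
W_net = -4962 + 10401 = 5439 J (the clockwise enclosed area).

W_net ≈ 5.44 kJ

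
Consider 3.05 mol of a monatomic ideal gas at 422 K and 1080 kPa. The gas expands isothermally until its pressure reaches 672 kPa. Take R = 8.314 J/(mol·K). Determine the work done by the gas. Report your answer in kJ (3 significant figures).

Isothermal process: W = nRT ln(V₂/V₁) = nRT ln(P₁/P₂).
W = (3.05)(8.314)(422) × ln(1080/672)
  = 10701 × ln(1.607) = 10701 × 0.4745
W_by_gas = 5077 J.

W ≈ 5.08 kJ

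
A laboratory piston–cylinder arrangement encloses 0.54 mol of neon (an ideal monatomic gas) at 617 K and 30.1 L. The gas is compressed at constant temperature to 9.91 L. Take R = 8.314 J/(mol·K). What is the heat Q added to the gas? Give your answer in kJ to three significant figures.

Isothermal ⇒ ΔU = 0, so Q = W = nRT ln(V₂/V₁).
Q = (0.54)(8.314)(617) ln(9.91/30.1) = 2770 × -1.111 = -3077 J.

Q ≈ -3.08 kJ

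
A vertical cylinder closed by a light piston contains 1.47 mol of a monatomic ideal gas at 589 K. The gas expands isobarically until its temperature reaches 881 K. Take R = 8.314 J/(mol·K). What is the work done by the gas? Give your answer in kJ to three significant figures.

Isobaric: W = P ΔV = nR ΔT.
W = (1.47)(8.314)(881 − 589) = 3569 J.

W ≈ 3.57 kJ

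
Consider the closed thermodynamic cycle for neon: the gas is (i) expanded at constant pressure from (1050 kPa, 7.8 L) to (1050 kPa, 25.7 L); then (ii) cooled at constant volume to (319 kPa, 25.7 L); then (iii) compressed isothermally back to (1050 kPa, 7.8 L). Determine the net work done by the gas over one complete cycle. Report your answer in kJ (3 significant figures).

Leg (i): W = PΔV = (1050)(25.7 − 7.8) = 18795 J.
Leg (ii): W = 0.
Leg (iii): W = PᵢVᵢ ln(V_f/Vᵢ) = (8198) ln(7.8/25.7) = -9775 J.
W_net = 18795 − 9775 = 9020 J.

W_net ≈ 9.02 kJ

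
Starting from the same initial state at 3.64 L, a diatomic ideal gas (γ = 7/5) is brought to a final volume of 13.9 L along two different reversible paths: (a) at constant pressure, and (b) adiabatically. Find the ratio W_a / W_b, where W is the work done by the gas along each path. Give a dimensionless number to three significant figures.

Path (a) isobaric: W = P₁(V₂ − V₁) → W_a/(P₁V₁) = 2.819.
Path (b) adiabatic: W = P₁V₁(1 − (V₁/V₂)^(γ−1))/(γ−1) → W_b/(P₁V₁) = 1.037.
W_a / W_b = 2.819 / 1.037 = 2.717.

W_a / W_b ≈ 2.72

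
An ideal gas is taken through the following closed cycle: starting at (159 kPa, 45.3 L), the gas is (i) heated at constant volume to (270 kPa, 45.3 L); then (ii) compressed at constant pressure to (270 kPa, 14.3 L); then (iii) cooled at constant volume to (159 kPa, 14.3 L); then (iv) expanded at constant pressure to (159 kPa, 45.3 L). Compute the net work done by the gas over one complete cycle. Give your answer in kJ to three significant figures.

Constant-volume legs do no work.
W(ii) = (270)(14.3 − 45.3) = -8370 J; W(iv) = (159)(45.3 − 14.3) = 4929 J.
W_net = -8370 + 4929 = -3441 J (the counter-clockwise enclosed area).

W_net ≈ -3.44 kJ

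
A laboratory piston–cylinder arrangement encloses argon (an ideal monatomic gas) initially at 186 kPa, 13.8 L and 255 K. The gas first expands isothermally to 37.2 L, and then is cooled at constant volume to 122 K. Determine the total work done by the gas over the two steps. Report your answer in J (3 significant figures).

W_total ≈ 2550 J

Step 1 (isothermal): W = P₁V₁ ln(V₂/V₁) = (2567) ln(37.2/13.8) = 2545 J.
Step 2 (isochoric): W = 0 (constant volume).
W_total = 2545 + 0 = 2545 J.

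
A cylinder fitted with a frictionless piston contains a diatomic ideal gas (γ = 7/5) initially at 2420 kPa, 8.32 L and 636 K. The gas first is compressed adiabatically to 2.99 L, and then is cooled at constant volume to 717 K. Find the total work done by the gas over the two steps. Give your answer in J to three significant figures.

Step 1 (adiabatic): W = (P₁V₁ − P₂V₂)/(γ−1) = (20134 − 30319)/0.4 = -25462 J.
Step 2 (isochoric): W = 0 (constant volume).
W_total = -25462 + 0 = -25462 J.

W_total ≈ -25500 J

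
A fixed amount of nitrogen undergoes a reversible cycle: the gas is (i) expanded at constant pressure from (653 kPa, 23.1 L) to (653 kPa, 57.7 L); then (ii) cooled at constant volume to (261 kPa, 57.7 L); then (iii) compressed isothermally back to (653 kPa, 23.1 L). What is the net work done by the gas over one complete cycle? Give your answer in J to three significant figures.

Leg (i): W = PΔV = (653)(57.7 − 23.1) = 22594 J.
Leg (ii): W = 0.
Leg (iii): W = PᵢVᵢ ln(V_f/Vᵢ) = (15060) ln(23.1/57.7) = -13786 J.
W_net = 22594 − 13786 = 8808 J.

W_net ≈ 8810 J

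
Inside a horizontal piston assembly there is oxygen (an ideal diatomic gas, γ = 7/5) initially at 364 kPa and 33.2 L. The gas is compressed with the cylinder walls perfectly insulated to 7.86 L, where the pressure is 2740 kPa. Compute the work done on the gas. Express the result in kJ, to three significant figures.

W ≈ 23.6 kJ

Adiabatic: W = (P₁V₁ − P₂V₂)/(γ − 1) with γ = 7/5.
P₁V₁ = 12085 J, P₂V₂ = 21536 J.
W = (12085 − 21536) / 0.4 = -23629 J.
Work on gas = −W_by = 23629 J.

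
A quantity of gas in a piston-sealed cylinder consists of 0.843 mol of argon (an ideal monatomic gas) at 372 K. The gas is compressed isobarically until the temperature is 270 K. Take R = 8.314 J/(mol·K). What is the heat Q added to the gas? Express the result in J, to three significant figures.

Q ≈ -1790 J

Isobaric: W = nRΔT = (0.843)(8.314)(-102) = -714.9 J.
ΔU = nCᵥΔT with Cᵥ = 3R/2: ΔU = (0.843)(12.47)(-102) = -1072 J.
Q = ΔU + W = -1072 − 714.9 = -1787 J.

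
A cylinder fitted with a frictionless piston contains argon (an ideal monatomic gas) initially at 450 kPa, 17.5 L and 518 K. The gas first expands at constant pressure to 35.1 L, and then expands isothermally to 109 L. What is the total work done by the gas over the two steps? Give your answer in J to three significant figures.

Step 1 (isobaric): W = PΔV = (450 kPa)(35.1 − 17.5 L) = 7920 J.
After step 1: P = 450 kPa, V = 35.1 L, T = 1039 K.
Step 2 (isothermal): W = P₁V₁ ln(V₂/V₁) = (15795) ln(109/35.1) = 17898 J.
W_total = 7920 + 17898 = 25818 J.

W_total ≈ 25800 J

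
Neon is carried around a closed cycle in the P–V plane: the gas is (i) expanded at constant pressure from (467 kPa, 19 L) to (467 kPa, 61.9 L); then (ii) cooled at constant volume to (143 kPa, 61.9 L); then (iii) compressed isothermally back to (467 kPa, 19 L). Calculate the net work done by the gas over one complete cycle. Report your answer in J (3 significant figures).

Leg (i): W = PΔV = (467)(61.9 − 19) = 20034 J.
Leg (ii): W = 0.
Leg (iii): W = PᵢVᵢ ln(V_f/Vᵢ) = (8852) ln(19/61.9) = -10455 J.
W_net = 20034 − 10455 = 9580 J.

W_net ≈ 9580 J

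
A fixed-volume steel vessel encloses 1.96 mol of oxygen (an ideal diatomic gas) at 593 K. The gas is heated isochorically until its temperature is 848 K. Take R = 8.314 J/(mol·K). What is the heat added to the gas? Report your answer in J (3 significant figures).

Q ≈ 10400 J

Constant volume ⇒ W = 0, so Q = ΔU = nCᵥΔT with Cᵥ = 5R/2 = 20.79 J/(mol·K).
ΔU = (1.96)(20.79)(848 − 593) = 10388 J.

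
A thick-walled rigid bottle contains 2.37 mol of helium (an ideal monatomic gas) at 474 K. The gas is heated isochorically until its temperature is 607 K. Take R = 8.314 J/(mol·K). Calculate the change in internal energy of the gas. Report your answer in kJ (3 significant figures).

Constant volume ⇒ W = 0, so Q = ΔU = nCᵥΔT with Cᵥ = 3R/2 = 12.47 J/(mol·K).
ΔU = (2.37)(12.47)(607 − 474) = 3931 J.

ΔU ≈ 3.93 kJ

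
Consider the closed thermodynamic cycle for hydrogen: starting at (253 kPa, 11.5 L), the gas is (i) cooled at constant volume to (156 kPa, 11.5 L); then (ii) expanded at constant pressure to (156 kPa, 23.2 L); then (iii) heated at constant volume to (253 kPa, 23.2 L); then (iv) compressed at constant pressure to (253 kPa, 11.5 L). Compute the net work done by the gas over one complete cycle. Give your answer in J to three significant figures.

Constant-volume legs do no work.
W(ii) = (156)(23.2 − 11.5) = 1825 J; W(iv) = (253)(11.5 − 23.2) = -2960 J.
W_net = 1825 − 2960 = -1135 J (the counter-clockwise enclosed area).

W_net ≈ -1130 J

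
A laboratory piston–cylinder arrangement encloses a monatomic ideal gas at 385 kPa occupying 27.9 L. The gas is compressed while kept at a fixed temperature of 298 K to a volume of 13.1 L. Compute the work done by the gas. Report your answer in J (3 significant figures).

W ≈ -8120 J

Isothermal: W = nRT ln(V₂/V₁) = P₁V₁ ln(V₂/V₁).
P₁V₁ = (385 kPa)(27.9 L) = 10742 J.
W = 10742 × ln(13.1/27.9) = 10742 × -0.756
W_by_gas = -8121 J.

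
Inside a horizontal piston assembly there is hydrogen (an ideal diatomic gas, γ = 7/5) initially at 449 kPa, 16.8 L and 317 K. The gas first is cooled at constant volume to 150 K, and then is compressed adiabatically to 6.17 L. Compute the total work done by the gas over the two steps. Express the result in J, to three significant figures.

Step 1 (isochoric): W = 0 (constant volume).
After step 1: P = 212.5 kPa (V unchanged).
Step 2 (adiabatic): W = (P₁V₁ − P₂V₂)/(γ−1) = (3569 − 5328)/0.4 = -4398 J.
W_total = 0 − 4398 = -4398 J.

W_total ≈ -4400 J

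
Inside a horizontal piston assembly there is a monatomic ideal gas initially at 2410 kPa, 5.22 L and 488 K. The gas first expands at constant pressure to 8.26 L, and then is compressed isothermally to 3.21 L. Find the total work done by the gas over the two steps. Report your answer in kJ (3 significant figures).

W_total ≈ -11.5 kJ

Step 1 (isobaric): W = PΔV = (2410 kPa)(8.26 − 5.22 L) = 7326 J.
After step 1: P = 2410 kPa, V = 8.26 L, T = 772.2 K.
Step 2 (isothermal): W = P₁V₁ ln(V₂/V₁) = (19907) ln(3.21/8.26) = -18815 J.
W_total = 7326 − 18815 = -11488 J.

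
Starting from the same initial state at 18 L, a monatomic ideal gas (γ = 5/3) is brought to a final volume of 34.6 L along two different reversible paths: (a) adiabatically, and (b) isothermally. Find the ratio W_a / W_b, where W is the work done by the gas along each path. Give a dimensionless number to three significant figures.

Path (a) adiabatic: W = P₁V₁(1 − (V₁/V₂)^(γ−1))/(γ−1) → W_a/(P₁V₁) = 0.5297.
Path (b) isothermal: W = P₁V₁ ln(V₂/V₁) → W_b/(P₁V₁) = 0.6535.
W_a / W_b = 0.5297 / 0.6535 = 0.8106.

W_a / W_b ≈ 0.811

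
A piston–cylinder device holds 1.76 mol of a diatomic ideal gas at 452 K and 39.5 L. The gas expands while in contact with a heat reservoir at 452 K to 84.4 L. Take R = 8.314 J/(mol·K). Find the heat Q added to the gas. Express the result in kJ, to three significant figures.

Isothermal ⇒ ΔU = 0, so Q = W = nRT ln(V₂/V₁).
Q = (1.76)(8.314)(452) ln(84.4/39.5) = 6614 × 0.7593 = 5022 J.

Q ≈ 5.02 kJ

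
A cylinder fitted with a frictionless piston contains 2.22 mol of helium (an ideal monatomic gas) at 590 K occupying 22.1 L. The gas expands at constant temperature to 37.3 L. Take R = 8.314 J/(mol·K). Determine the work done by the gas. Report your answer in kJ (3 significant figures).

Isothermal: W = nRT ln(V₂/V₁).
W = (2.22)(8.314)(590) × ln(37.3/22.1)
  = 10890 × 0.5234
W_by_gas = 5700 J.

W ≈ 5.70 kJ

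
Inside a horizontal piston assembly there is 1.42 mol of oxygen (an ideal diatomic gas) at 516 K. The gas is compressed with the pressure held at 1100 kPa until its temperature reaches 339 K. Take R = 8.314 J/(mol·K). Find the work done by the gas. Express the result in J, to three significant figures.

Isobaric: W = P ΔV = nR ΔT.
W = (1.42)(8.314)(339 − 516) = -2090 J.

W ≈ -2090 J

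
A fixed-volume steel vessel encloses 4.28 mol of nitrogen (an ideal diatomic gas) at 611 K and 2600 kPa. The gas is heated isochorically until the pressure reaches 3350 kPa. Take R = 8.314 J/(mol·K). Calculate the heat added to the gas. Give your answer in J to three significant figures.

Q ≈ 15700 J

Constant volume ⇒ W = 0, so Q = ΔU = nCᵥΔT with Cᵥ = 5R/2 = 20.79 J/(mol·K).
At constant V, T₂/T₁ = P₂/P₁ ⇒ ΔT = T₁(P₂/P₁ − 1) = 611·(3350/2600 − 1) = 176.3 K.
ΔU = (4.28)(20.79)(176.3) = 15679 J.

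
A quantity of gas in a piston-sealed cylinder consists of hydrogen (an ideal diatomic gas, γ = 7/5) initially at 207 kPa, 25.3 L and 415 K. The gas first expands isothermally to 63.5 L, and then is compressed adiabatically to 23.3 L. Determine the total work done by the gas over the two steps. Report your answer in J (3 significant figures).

Step 1 (isothermal): W = P₁V₁ ln(V₂/V₁) = (5237) ln(63.5/25.3) = 4819 J.
After step 1: P = 82.47 kPa, V = 63.5 L, T = 415 K.
Step 2 (adiabatic): W = (P₁V₁ − P₂V₂)/(γ−1) = (5237 − 7821)/0.4 = -6460 J.
W_total = 4819 − 6460 = -1640 J.

W_total ≈ -1640 J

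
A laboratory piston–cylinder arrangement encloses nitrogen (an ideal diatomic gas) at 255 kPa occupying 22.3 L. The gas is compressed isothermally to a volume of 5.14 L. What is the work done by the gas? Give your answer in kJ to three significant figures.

W ≈ -8.35 kJ

Isothermal: W = nRT ln(V₂/V₁) = P₁V₁ ln(V₂/V₁).
P₁V₁ = (255 kPa)(22.3 L) = 5686 J.
W = 5686 × ln(5.14/22.3) = 5686 × -1.468
W_by_gas = -8345 J.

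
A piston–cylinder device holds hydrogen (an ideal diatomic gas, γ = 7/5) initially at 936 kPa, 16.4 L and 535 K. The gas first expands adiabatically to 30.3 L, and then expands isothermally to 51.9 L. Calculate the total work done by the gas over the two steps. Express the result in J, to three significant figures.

Step 1 (adiabatic): W = (P₁V₁ − P₂V₂)/(γ−1) = (15350 − 12008)/0.4 = 8355 J.
After step 1: P = 396.3 kPa, V = 30.3 L, T = 418.5 K.
Step 2 (isothermal): W = P₁V₁ ln(V₂/V₁) = (12008) ln(51.9/30.3) = 6462 J.
W_total = 8355 + 6462 = 14818 J.

W_total ≈ 14800 J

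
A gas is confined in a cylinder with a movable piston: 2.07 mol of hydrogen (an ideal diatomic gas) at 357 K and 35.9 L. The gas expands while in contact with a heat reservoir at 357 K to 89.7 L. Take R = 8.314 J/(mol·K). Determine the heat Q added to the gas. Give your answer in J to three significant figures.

Q ≈ 5630 J

Isothermal ⇒ ΔU = 0, so Q = W = nRT ln(V₂/V₁).
Q = (2.07)(8.314)(357) ln(89.7/35.9) = 6144 × 0.9157 = 5626 J.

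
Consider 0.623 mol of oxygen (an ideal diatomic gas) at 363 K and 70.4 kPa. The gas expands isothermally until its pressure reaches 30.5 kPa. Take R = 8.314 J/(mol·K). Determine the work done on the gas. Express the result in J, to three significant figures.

W ≈ -1570 J

Isothermal process: W = nRT ln(V₂/V₁) = nRT ln(P₁/P₂).
W = (0.623)(8.314)(363) × ln(70.4/30.5)
  = 1880 × ln(2.308) = 1880 × 0.8365
W_by_gas = 1573 J; work on gas = −W_by = -1573 J.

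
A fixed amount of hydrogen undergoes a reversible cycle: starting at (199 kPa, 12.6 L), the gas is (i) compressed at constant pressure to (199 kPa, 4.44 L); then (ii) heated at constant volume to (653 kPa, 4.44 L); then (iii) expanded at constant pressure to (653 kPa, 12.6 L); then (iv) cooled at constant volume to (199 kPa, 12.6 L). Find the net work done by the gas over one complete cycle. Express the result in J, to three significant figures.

W_net ≈ 3700 J

Constant-volume legs do no work.
W(i) = (199)(4.44 − 12.6) = -1624 J; W(iii) = (653)(12.6 − 4.44) = 5328 J.
W_net = -1624 + 5328 = 3705 J (the clockwise enclosed area).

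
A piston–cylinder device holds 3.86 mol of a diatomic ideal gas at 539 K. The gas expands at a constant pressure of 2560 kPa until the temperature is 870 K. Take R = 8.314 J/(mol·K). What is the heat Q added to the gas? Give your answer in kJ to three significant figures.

Q ≈ 37.2 kJ

Isobaric: W = nRΔT = (3.86)(8.314)(331) = 10622 J.
ΔU = nCᵥΔT with Cᵥ = 5R/2: ΔU = (3.86)(20.79)(331) = 26556 J.
Q = ΔU + W = 26556 + 10622 = 37179 J.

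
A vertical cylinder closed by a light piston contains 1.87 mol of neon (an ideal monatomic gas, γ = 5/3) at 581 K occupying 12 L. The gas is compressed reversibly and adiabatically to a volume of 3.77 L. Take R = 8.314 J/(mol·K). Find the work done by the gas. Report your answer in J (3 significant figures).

Adiabatic: TV^(γ−1) = const with γ = 5/3.
T₂ = T₁ (V₁/V₂)^(γ−1) = 581 × (12/3.77)^0.667 = 581 × 2.164 = 1257 K.
W_by = nCᵥ(T₁ − T₂) = (1.87)(12.47)(581 − 1257) = -15769 J.

W ≈ -15800 J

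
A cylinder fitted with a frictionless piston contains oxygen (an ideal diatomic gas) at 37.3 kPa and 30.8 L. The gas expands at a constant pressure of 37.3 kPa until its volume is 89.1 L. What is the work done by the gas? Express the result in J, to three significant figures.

Isobaric: W = P ΔV.
W = (37.3 kPa)(89.1 − 30.8 L) = (37.3)(58.3) = 2175 J.

W ≈ 2170 J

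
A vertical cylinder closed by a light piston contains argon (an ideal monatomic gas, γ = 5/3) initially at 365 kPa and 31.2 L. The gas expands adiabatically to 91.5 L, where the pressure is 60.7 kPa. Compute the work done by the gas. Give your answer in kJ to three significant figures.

Adiabatic: W = (P₁V₁ − P₂V₂)/(γ − 1) with γ = 5/3.
P₁V₁ = 11388 J, P₂V₂ = 5554 J.
W = (11388 − 5554) / 0.6667 = 8751 J.

W ≈ 8.75 kJ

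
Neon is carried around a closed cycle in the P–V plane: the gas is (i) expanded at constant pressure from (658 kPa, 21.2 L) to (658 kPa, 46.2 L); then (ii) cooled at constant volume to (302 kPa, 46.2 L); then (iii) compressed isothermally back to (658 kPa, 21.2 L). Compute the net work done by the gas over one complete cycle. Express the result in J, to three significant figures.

W_net ≈ 5580 J

Leg (i): W = PΔV = (658)(46.2 − 21.2) = 16450 J.
Leg (ii): W = 0.
Leg (iii): W = PᵢVᵢ ln(V_f/Vᵢ) = (13952) ln(21.2/46.2) = -10869 J.
W_net = 16450 − 10869 = 5581 J.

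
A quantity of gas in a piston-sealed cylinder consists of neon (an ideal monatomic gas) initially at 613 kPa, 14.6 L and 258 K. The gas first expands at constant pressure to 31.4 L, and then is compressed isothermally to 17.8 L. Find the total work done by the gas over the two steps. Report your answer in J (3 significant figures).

Step 1 (isobaric): W = PΔV = (613 kPa)(31.4 − 14.6 L) = 10298 J.
After step 1: P = 613 kPa, V = 31.4 L, T = 554.9 K.
Step 2 (isothermal): W = P₁V₁ ln(V₂/V₁) = (19248) ln(17.8/31.4) = -10925 J.
W_total = 10298 − 10925 = -627.1 J.

W_total ≈ -627 J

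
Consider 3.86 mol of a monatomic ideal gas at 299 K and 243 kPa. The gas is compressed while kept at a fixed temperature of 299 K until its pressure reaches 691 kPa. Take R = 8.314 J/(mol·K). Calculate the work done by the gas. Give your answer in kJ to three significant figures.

W ≈ -10.0 kJ

Isothermal process: W = nRT ln(V₂/V₁) = nRT ln(P₁/P₂).
W = (3.86)(8.314)(299) × ln(243/691)
  = 9596 × ln(0.3517) = 9596 × -1.045
W_by_gas = -10028 J.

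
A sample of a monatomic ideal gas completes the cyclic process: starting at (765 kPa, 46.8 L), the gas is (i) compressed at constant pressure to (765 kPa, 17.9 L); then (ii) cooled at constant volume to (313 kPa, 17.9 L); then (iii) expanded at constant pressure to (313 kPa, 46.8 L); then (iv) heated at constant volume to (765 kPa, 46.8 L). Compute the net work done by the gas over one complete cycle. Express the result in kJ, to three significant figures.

W_net ≈ -13.1 kJ

Constant-volume legs do no work.
W(i) = (765)(17.9 − 46.8) = -22108 J; W(iii) = (313)(46.8 − 17.9) = 9046 J.
W_net = -22108 + 9046 = -13063 J (the counter-clockwise enclosed area).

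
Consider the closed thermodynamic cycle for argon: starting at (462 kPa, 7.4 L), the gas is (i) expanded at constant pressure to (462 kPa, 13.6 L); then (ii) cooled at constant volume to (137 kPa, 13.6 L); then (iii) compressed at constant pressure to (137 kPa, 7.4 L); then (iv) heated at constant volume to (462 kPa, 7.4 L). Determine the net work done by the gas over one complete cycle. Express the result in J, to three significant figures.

Constant-volume legs do no work.
W(i) = (462)(13.6 − 7.4) = 2864 J; W(iii) = (137)(7.4 − 13.6) = -849.4 J.
W_net = 2864 − 849.4 = 2015 J (the clockwise enclosed area).

W_net ≈ 2020 J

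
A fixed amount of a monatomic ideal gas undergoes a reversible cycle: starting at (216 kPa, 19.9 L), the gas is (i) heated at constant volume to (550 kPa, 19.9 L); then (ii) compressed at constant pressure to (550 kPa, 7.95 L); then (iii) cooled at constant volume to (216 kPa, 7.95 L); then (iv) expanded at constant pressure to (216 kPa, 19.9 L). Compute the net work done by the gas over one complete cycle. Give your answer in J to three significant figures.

Constant-volume legs do no work.
W(ii) = (550)(7.95 − 19.9) = -6572 J; W(iv) = (216)(19.9 − 7.95) = 2581 J.
W_net = -6572 + 2581 = -3991 J (the counter-clockwise enclosed area).

W_net ≈ -3990 J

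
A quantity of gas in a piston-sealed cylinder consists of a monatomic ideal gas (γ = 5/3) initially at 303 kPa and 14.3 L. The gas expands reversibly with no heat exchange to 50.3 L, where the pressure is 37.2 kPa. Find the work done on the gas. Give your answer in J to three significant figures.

W ≈ -3690 J

Adiabatic: W = (P₁V₁ − P₂V₂)/(γ − 1) with γ = 5/3.
P₁V₁ = 4333 J, P₂V₂ = 1871 J.
W = (4333 − 1871) / 0.6667 = 3693 J.
Work on gas = −W_by = -3693 J.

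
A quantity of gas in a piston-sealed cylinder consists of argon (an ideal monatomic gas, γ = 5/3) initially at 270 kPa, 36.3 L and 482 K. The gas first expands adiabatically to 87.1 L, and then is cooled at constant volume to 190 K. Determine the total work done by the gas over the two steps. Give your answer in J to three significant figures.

Step 1 (adiabatic): W = (P₁V₁ − P₂V₂)/(γ−1) = (9801 − 5468)/0.667 = 6499 J.
Step 2 (isochoric): W = 0 (constant volume).
W_total = 6499 + 0 = 6499 J.

W_total ≈ 6500 J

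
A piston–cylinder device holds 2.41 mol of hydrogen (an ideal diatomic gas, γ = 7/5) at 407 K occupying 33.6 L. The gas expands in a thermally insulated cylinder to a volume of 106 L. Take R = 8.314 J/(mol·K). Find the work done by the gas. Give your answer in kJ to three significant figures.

Adiabatic: TV^(γ−1) = const with γ = 7/5.
T₂ = T₁ (V₁/V₂)^(γ−1) = 407 × (33.6/106)^0.4 = 407 × 0.6316 = 257 K.
W_by = nCᵥ(T₁ − T₂) = (2.41)(20.79)(407 − 257) = 7512 J.

W ≈ 7.51 kJ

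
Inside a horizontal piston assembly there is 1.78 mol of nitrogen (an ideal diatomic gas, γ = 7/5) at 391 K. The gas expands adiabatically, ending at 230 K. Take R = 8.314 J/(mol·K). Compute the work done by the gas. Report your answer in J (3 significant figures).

Adiabatic ⇒ Q = 0, so W_by = −ΔU = nCᵥ(T₁ − T₂).
Cᵥ = 5R/2 = 20.79 J/(mol·K).
W = (1.78)(20.79)(391 − 230) = 5957 J.

W ≈ 5960 J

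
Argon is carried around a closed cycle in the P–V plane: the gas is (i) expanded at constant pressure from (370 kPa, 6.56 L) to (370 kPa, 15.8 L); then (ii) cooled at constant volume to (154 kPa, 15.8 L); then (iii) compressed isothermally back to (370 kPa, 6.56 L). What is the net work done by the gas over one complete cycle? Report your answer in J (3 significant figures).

W_net ≈ 1280 J

Leg (i): W = PΔV = (370)(15.8 − 6.56) = 3419 J.
Leg (ii): W = 0.
Leg (iii): W = PᵢVᵢ ln(V_f/Vᵢ) = (2433) ln(6.56/15.8) = -2139 J.
W_net = 3419 − 2139 = 1280 J.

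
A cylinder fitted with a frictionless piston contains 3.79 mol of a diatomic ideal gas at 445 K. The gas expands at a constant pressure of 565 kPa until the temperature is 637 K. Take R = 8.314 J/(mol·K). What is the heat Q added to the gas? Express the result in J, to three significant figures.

Q ≈ 21200 J

Isobaric: W = nRΔT = (3.79)(8.314)(192) = 6050 J.
ΔU = nCᵥΔT with Cᵥ = 5R/2: ΔU = (3.79)(20.79)(192) = 15125 J.
Q = ΔU + W = 15125 + 6050 = 21175 J.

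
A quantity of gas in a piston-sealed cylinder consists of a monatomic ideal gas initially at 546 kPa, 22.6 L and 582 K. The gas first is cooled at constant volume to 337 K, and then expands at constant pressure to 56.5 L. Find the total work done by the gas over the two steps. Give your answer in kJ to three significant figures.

W_total ≈ 10.7 kJ

Step 1 (isochoric): W = 0 (constant volume).
After step 1: P = 316.2 kPa (V unchanged).
Step 2 (isobaric): W = PΔV = (316.2 kPa)(56.5 − 22.6 L) = 10718 J.
W_total = 0 + 10718 = 10718 J.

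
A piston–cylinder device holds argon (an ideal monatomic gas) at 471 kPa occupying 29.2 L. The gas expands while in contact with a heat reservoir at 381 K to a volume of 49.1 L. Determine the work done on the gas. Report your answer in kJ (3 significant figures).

Isothermal: W = nRT ln(V₂/V₁) = P₁V₁ ln(V₂/V₁).
P₁V₁ = (471 kPa)(29.2 L) = 13753 J.
W = 13753 × ln(49.1/29.2) = 13753 × 0.5197
W_by_gas = 7147 J; work on gas = −W_by = -7147 J.

W ≈ -7.15 kJ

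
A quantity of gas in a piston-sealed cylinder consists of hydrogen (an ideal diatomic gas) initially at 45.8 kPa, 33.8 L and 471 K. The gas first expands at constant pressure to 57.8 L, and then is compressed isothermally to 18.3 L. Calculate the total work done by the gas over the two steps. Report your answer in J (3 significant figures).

Step 1 (isobaric): W = PΔV = (45.8 kPa)(57.8 − 33.8 L) = 1099 J.
After step 1: P = 45.8 kPa, V = 57.8 L, T = 805.4 K.
Step 2 (isothermal): W = P₁V₁ ln(V₂/V₁) = (2647) ln(18.3/57.8) = -3045 J.
W_total = 1099 − 3045 = -1945 J.

W_total ≈ -1950 J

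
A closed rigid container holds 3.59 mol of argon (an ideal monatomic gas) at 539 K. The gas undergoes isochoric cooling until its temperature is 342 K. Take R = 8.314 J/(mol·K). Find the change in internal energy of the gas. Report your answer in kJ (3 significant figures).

Constant volume ⇒ W = 0, so Q = ΔU = nCᵥΔT with Cᵥ = 3R/2 = 12.47 J/(mol·K).
ΔU = (3.59)(12.47)(342 − 539) = -8820 J.

ΔU ≈ -8.82 kJ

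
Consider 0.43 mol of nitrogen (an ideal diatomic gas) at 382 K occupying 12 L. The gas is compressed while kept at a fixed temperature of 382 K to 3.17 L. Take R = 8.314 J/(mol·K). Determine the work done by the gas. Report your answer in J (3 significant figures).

Isothermal: W = nRT ln(V₂/V₁).
W = (0.43)(8.314)(382) × ln(3.17/12)
  = 1366 × -1.331
W_by_gas = -1818 J.

W ≈ -1820 J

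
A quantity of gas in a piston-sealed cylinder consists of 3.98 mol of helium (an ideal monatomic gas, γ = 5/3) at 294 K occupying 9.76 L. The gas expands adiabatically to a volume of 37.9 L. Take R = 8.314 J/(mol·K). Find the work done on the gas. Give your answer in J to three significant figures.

Adiabatic: TV^(γ−1) = const with γ = 5/3.
T₂ = T₁ (V₁/V₂)^(γ−1) = 294 × (9.76/37.9)^0.667 = 294 × 0.4048 = 119 K.
W_by = nCᵥ(T₁ − T₂) = (3.98)(12.47)(294 − 119) = 8686 J.
Work on gas = −W_by = -8686 J.

W ≈ -8690 J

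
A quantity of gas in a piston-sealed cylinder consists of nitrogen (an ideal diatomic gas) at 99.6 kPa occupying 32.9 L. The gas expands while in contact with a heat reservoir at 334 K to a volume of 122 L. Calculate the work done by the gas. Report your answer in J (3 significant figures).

W ≈ 4290 J

Isothermal: W = nRT ln(V₂/V₁) = P₁V₁ ln(V₂/V₁).
P₁V₁ = (99.6 kPa)(32.9 L) = 3277 J.
W = 3277 × ln(122/32.9) = 3277 × 1.311
W_by_gas = 4294 J.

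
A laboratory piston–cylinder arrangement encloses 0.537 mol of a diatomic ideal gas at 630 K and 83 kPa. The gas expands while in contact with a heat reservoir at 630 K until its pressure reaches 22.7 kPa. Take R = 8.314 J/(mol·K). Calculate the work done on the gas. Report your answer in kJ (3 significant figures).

Isothermal process: W = nRT ln(V₂/V₁) = nRT ln(P₁/P₂).
W = (0.537)(8.314)(630) × ln(83/22.7)
  = 2813 × ln(3.656) = 2813 × 1.296
W_by_gas = 3647 J; work on gas = −W_by = -3647 J.

W ≈ -3.65 kJ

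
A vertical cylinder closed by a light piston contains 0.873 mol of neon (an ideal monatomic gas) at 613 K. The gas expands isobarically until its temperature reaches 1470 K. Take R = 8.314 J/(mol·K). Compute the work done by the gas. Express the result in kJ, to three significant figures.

W ≈ 6.22 kJ

Isobaric: W = P ΔV = nR ΔT.
W = (0.873)(8.314)(1470 − 613) = 6220 J.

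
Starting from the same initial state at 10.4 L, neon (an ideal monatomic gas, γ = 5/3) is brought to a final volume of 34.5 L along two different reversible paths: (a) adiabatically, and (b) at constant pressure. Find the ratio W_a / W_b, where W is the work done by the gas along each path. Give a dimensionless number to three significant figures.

Path (a) adiabatic: W = P₁V₁(1 − (V₁/V₂)^(γ−1))/(γ−1) → W_a/(P₁V₁) = 0.8256.
Path (b) isobaric: W = P₁(V₂ − V₁) → W_b/(P₁V₁) = 2.317.
W_a / W_b = 0.8256 / 2.317 = 0.3563.

W_a / W_b ≈ 0.356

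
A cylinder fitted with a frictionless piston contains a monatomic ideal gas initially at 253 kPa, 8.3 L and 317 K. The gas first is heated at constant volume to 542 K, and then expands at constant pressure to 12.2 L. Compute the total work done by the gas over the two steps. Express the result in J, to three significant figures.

W_total ≈ 1690 J

Step 1 (isochoric): W = 0 (constant volume).
After step 1: P = 432.6 kPa (V unchanged).
Step 2 (isobaric): W = PΔV = (432.6 kPa)(12.2 − 8.3 L) = 1687 J.
W_total = 0 + 1687 = 1687 J.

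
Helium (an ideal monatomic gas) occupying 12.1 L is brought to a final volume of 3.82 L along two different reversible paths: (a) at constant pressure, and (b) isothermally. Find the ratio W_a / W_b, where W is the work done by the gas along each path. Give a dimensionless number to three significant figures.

W_a / W_b ≈ 0.594

Path (a) isobaric: W = P₁(V₂ − V₁) → W_a/(P₁V₁) = -0.6843.
Path (b) isothermal: W = P₁V₁ ln(V₂/V₁) → W_b/(P₁V₁) = -1.153.
W_a / W_b = -0.6843 / -1.153 = 0.5935.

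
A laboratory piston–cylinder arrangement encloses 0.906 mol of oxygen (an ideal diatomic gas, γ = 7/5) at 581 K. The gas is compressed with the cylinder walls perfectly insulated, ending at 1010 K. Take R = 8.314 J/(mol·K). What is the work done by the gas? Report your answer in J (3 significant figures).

Adiabatic ⇒ Q = 0, so W_by = −ΔU = nCᵥ(T₁ − T₂).
Cᵥ = 5R/2 = 20.79 J/(mol·K).
W = (0.906)(20.79)(581 − 1010) = -8079 J.

W ≈ -8080 J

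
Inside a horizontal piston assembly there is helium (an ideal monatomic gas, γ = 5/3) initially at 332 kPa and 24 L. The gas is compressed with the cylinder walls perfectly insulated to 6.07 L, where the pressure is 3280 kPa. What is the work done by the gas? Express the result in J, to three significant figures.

W ≈ -17900 J

Adiabatic: W = (P₁V₁ − P₂V₂)/(γ − 1) with γ = 5/3.
P₁V₁ = 7968 J, P₂V₂ = 19910 J.
W = (7968 − 19910) / 0.6667 = -17912 J.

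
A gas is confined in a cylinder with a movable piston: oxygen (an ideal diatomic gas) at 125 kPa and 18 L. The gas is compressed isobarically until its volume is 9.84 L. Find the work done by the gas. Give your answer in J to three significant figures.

W ≈ -1020 J

Isobaric: W = P ΔV.
W = (125 kPa)(9.84 − 18 L) = (125)(-8.16) = -1020 J.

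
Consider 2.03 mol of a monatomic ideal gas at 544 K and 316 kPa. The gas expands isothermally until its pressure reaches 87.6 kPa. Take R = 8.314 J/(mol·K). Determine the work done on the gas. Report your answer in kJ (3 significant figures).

W ≈ -11.8 kJ

Isothermal process: W = nRT ln(V₂/V₁) = nRT ln(P₁/P₂).
W = (2.03)(8.314)(544) × ln(316/87.6)
  = 9181 × ln(3.607) = 9181 × 1.283
W_by_gas = 11779 J; work on gas = −W_by = -11779 J.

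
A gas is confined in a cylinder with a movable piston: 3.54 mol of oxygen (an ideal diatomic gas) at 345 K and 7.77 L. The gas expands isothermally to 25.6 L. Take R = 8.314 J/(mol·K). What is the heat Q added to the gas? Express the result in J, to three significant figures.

Isothermal ⇒ ΔU = 0, so Q = W = nRT ln(V₂/V₁).
Q = (3.54)(8.314)(345) ln(25.6/7.77) = 10154 × 1.192 = 12107 J.

Q ≈ 12100 J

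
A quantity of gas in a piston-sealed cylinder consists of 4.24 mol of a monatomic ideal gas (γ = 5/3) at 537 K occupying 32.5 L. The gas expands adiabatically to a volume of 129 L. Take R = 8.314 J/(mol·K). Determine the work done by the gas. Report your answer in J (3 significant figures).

Adiabatic: TV^(γ−1) = const with γ = 5/3.
T₂ = T₁ (V₁/V₂)^(γ−1) = 537 × (32.5/129)^0.667 = 537 × 0.3989 = 214.2 K.
W_by = nCᵥ(T₁ − T₂) = (4.24)(12.47)(537 − 214.2) = 17068 J.

W ≈ 17100 J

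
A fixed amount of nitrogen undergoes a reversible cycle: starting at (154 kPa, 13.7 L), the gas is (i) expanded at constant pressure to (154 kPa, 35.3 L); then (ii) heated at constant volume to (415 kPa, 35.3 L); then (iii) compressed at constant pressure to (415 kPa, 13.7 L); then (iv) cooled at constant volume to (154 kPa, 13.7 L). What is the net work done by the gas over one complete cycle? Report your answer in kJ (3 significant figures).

Constant-volume legs do no work.
W(i) = (154)(35.3 − 13.7) = 3326 J; W(iii) = (415)(13.7 − 35.3) = -8964 J.
W_net = 3326 − 8964 = -5638 J (the counter-clockwise enclosed area).

W_net ≈ -5.64 kJ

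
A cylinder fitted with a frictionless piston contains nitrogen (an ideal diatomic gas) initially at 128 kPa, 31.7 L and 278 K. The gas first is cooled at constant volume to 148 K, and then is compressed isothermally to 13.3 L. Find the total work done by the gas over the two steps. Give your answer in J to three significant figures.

W_total ≈ -1880 J

Step 1 (isochoric): W = 0 (constant volume).
After step 1: P = 68.14 kPa (V unchanged).
Step 2 (isothermal): W = P₁V₁ ln(V₂/V₁) = (2160) ln(13.3/31.7) = -1876 J.
W_total = 0 − 1876 = -1876 J.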